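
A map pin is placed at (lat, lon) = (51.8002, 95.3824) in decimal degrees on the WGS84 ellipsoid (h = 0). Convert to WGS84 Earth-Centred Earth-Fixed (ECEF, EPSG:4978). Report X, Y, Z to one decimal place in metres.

WGS84: a = 6378137 m, e² = 0.006694380; N(φ) = a/√(1−e²sin²φ) = 6391362.518 m.
X = (N+h)·cosφ·cosλ = -370750.110 m; Y = (N+h)·cosφ·sinλ = 3935027.645 m; Z = (N(1−e²)+h)·sinφ = 4989086.159 m.

X -370750.1 m, Y 3935027.6 m, Z 4989086.2 m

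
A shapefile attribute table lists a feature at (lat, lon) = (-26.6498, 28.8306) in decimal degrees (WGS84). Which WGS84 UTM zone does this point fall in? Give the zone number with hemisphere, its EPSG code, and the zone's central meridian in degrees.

UTM zone = ⌊(λ + 180)/6⌋ + 1; 28.8306° ∈ [24°, 30°) → zone 35.
Hemisphere: S (φ < 0).
Central meridian λ₀ = 6×35 − 183 = 27°.
EPSG code: 32735.

Zone 35S (EPSG:32735), central meridian 27°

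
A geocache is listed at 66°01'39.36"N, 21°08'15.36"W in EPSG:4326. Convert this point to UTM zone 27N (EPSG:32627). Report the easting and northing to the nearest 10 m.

Zone 27 central meridian λ₀ = 6×27 − 183 = -21°; Δλ = -0.1376°.
Transverse Mercator on WGS84 with k₀ = 0.9996 gives E = 493761.562 m, N = 7322993.269 m.

E 493760 m, N 7322990 m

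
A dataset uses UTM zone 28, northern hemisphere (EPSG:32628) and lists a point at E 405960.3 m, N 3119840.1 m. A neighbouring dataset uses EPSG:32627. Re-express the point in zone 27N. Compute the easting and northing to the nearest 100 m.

E 995200 m, N 3129800 m

UTM 28N → geographic: φ = 28.20099982°, λ = -15.95820010°.
UTM 27N (λ₀ = -21°) forward: E = 995155.542 m, N = 3129780.921 m.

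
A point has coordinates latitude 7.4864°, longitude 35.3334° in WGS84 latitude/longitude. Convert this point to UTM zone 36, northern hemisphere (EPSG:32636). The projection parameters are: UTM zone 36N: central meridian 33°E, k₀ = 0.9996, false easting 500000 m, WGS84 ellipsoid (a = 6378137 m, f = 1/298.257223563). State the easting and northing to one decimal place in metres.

Zone 36 central meridian λ₀ = 6×36 − 183 = 33°; Δλ = +2.3334°.
Transverse Mercator on WGS84 with k₀ = 0.9996 gives E = 757519.573 m, N = 828202.771 m.

E 757519.6 m, N 828202.8 m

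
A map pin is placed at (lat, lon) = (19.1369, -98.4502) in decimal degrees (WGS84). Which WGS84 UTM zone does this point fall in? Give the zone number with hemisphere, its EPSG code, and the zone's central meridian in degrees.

UTM zone = ⌊(λ + 180)/6⌋ + 1; -98.4502° ∈ [-102°, -96°) → zone 14.
Hemisphere: N (φ ≥ 0).
Central meridian λ₀ = 6×14 − 183 = -99°.
EPSG code: 32614.

Zone 14N (EPSG:32614), central meridian -99°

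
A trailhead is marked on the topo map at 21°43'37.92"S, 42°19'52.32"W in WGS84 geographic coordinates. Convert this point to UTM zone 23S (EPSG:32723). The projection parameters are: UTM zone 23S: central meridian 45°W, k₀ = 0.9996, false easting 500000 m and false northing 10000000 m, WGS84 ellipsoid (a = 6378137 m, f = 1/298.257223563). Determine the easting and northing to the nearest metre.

Zone 23 central meridian λ₀ = 6×23 − 183 = -45°; Δλ = +2.6688°.
Transverse Mercator on WGS84 with k₀ = 0.9996 gives E = 776072.515 m, N = 7594986.315 m.

E 776073 m, N 7594986 m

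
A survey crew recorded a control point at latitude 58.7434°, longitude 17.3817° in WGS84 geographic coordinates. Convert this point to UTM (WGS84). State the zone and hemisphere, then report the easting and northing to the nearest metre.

Zone 33N: E 637833 m, N 6513930 m

Longitude 17.3817° lies in the 6° band [12°, 18°), giving zone 33; latitude is north of the equator, so 33N.
Zone 33 central meridian λ₀ = 6×33 − 183 = 15°; Δλ = +2.3817°.
Transverse Mercator on WGS84 with k₀ = 0.9996 gives E = 637832.532 m, N = 6513929.511 m.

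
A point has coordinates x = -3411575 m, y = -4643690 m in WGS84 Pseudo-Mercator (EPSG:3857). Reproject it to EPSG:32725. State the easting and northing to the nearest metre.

Web Mercator inverse (R = 6378137 m) → φ = -38.45350188°, λ = -30.64669965°.
UTM 25S forward: E = 705347.851 m, N = 5741242.695 m.

E 705348 m, N 5741243 m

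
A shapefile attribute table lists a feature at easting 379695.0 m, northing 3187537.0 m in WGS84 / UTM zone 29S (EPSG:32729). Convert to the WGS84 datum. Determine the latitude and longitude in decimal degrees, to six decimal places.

Zone 29S: λ₀ = -9°, k₀ = 0.9996, false easting 500000 m, false northing 10000000 m.
Meridian distance M = (N − FN)/k₀ = -6815189.1 m.
Inverse transverse Mercator on WGS84 gives φ = -61.42730022°, λ = -11.25500077°.

lat -61.427300°, lon -11.255001°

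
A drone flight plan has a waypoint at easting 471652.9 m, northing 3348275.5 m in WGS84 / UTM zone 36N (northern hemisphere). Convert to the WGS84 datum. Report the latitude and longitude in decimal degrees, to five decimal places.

lat 30.26580°, lon 32.70530°

Zone 36N: λ₀ = 33°, k₀ = 0.9996, false easting 500000 m.
Meridian distance M = (N − FN)/k₀ = 3349615.3 m.
Inverse transverse Mercator on WGS84 gives φ = 30.26580013°, λ = 32.70530046°.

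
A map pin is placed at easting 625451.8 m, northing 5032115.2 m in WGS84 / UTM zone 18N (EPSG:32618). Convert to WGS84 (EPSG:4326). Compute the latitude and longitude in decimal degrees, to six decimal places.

lat 45.431300°, lon -73.396200°

Zone 18N: λ₀ = -75°, k₀ = 0.9996, false easting 500000 m.
Meridian distance M = (N − FN)/k₀ = 5034128.9 m.
Inverse transverse Mercator on WGS84 gives φ = 45.43130009°, λ = -73.39620039°.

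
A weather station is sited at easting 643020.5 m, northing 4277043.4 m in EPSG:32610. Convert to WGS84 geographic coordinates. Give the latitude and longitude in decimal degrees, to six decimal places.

lat 38.630400°, lon -121.356900°

Zone 10N: λ₀ = -123°, k₀ = 0.9996, false easting 500000 m.
Meridian distance M = (N − FN)/k₀ = 4278754.9 m.
Inverse transverse Mercator on WGS84 gives φ = 38.63039969°, λ = -121.35690016°.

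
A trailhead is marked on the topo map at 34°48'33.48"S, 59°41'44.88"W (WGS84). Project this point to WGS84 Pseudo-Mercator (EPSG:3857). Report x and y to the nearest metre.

x -6645306 m, y -4137996 m

Web Mercator is spherical with R = a = 6378137 m.
x = R·λ = 6378137 × -1.041888260 = -6645306.058 m.
y = R·ln tan(π/4 + φ/2) = 6378137 × -0.648778143 = -4137995.880 m.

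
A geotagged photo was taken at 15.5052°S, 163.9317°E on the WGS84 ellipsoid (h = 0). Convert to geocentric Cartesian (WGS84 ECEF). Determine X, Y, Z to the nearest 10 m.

X -5907320 m, Y 1701520 m, Z -1694030 m

WGS84: a = 6378137 m, e² = 0.006694380; N(φ) = a/√(1−e²sin²φ) = 6379663.202 m.
X = (N+h)·cosφ·cosλ = -5907315.806 m; Y = (N+h)·cosφ·sinλ = 1701519.037 m; Z = (N(1−e²)+h)·sinφ = -1694031.847 m.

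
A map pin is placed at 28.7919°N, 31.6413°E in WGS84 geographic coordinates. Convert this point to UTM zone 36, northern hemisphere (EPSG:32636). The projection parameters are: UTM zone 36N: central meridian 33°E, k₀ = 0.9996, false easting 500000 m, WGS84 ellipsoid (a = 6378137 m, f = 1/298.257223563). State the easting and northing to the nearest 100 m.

Zone 36 central meridian λ₀ = 6×36 − 183 = 33°; Δλ = -1.3587°.
Transverse Mercator on WGS84 with k₀ = 0.9996 gives E = 367391.809 m, N = 3185687.644 m.

E 367400 m, N 3185700 m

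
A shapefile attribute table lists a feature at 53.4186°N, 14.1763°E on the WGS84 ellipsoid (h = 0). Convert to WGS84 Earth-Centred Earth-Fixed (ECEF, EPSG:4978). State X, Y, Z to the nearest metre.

WGS84: a = 6378137 m, e² = 0.006694380; N(φ) = a/√(1−e²sin²φ) = 6391948.028 m.
X = (N+h)·cosφ·cosλ = 3693364.527 m; Y = (N+h)·cosφ·sinλ = 932939.517 m; Z = (N(1−e²)+h)·sinφ = 5098443.546 m.

X 3693365 m, Y 932940 m, Z 5098444 m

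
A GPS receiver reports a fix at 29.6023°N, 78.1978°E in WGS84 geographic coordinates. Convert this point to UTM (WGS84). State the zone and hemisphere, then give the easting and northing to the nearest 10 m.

Longitude 78.1978° lies in the 6° band [78°, 84°), giving zone 44; latitude is north of the equator, so 44N.
Zone 44 central meridian λ₀ = 6×44 − 183 = 81°; Δλ = -2.8022°.
Transverse Mercator on WGS84 with k₀ = 0.9996 gives E = 228607.382 m, N = 3277998.277 m.

Zone 44N: E 228610 m, N 3278000 m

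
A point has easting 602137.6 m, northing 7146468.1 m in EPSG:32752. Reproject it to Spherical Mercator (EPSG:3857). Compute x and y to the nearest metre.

Unproject from UTM 52S (λ₀ = 129°) → φ = -25.79639962°, λ = 130.01879994°.
Web Mercator (R = 6378137 m): x = 14473626.602 m, y = -2973885.939 m.

x 14473627 m, y -2973886 m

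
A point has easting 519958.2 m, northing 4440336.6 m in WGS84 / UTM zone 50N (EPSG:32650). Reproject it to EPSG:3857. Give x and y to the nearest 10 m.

x 13050450 m, y 4882390 m

Unproject from UTM 50N (λ₀ = 117°) → φ = 40.11309985°, λ = 117.23419965°.
Web Mercator (R = 6378137 m): x = 13050451.408 m, y = 4882391.279 m.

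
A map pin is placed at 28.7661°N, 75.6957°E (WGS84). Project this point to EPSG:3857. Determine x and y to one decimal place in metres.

Web Mercator is spherical with R = a = 6378137 m.
x = R·λ = 6378137 × 1.321139195 = 8426406.779 m.
y = R·ln tan(π/4 + φ/2) = 6378137 × 0.524590387 = 3345909.356 m.

x 8426406.8 m, y 3345909.4 m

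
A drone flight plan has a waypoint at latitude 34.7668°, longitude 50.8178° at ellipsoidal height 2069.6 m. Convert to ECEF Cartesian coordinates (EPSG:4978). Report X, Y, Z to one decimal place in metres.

WGS84: a = 6378137 m, e² = 0.006694380; N(φ) = a/√(1−e²sin²φ) = 6385090.376 m.
X = (N+h)·cosφ·cosλ = 3314945.542 m; Y = (N+h)·cosφ·sinλ = 4067103.885 m; Z = (N(1−e²)+h)·sinφ = 3617824.779 m.

X 3314945.5 m, Y 4067103.9 m, Z 3617824.8 m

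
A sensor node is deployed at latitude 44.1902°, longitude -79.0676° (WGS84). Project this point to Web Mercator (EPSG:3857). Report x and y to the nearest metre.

x -8801765 m, y 5494923 m

Web Mercator is spherical with R = a = 6378137 m.
x = R·λ = 6378137 × -1.379989952 = -8801764.970 m.
y = R·ln tan(π/4 + φ/2) = 6378137 × 0.861524832 = 5494923.405 m.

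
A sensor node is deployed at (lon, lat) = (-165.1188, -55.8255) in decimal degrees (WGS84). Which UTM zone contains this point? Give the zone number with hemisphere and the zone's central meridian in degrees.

Zone 3S, central meridian -165°

UTM zone = ⌊(λ + 180)/6⌋ + 1; -165.1188° ∈ [-168°, -162°) → zone 3.
Hemisphere: S (φ < 0).
Central meridian λ₀ = 6×3 − 183 = -165°.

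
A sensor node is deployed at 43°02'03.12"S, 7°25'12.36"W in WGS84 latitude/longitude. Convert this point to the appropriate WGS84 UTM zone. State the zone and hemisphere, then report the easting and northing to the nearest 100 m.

Zone 29S: E 628700 m, N 5234200 m

Longitude -7.4201° lies in the 6° band [-12°, -6°), giving zone 29; latitude is south of the equator, so 29S.
Zone 29 central meridian λ₀ = 6×29 − 183 = -9°; Δλ = +1.5799°.
Transverse Mercator on WGS84 with k₀ = 0.9996 gives E = 628704.748 m, N = 5234176.213 m.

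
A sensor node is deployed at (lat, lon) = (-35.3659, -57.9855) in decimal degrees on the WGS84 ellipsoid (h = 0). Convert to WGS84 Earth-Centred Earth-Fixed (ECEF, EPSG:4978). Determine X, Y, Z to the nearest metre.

WGS84: a = 6378137 m, e² = 0.006694380; N(φ) = a/√(1−e²sin²φ) = 6385301.013 m.
X = (N+h)·cosφ·cosλ = 2760426.564 m; Y = (N+h)·cosφ·sinλ = -4415119.228 m; Z = (N(1−e²)+h)·sinφ = -3671045.308 m.

X 2760427 m, Y -4415119 m, Z -3671045 m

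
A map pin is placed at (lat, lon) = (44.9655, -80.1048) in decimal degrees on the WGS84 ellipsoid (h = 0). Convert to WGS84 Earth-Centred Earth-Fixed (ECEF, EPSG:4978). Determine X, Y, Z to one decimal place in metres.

X 776798.3 m, Y -4453055.9 m, Z 4484636.5 m

WGS84: a = 6378137 m, e² = 0.006694380; N(φ) = a/√(1−e²sin²φ) = 6388825.370 m.
X = (N+h)·cosφ·cosλ = 776798.251 m; Y = (N+h)·cosφ·sinλ = -4453055.897 m; Z = (N(1−e²)+h)·sinφ = 4484636.521 m.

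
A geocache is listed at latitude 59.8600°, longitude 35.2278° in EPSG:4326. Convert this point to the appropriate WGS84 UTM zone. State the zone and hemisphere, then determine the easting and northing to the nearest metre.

Zone 36N: E 624771 m, N 6637918 m

Longitude 35.2278° lies in the 6° band [30°, 36°), giving zone 36; latitude is north of the equator, so 36N.
Zone 36 central meridian λ₀ = 6×36 − 183 = 33°; Δλ = +2.2278°.
Transverse Mercator on WGS84 with k₀ = 0.9996 gives E = 624770.577 m, N = 6637918.016 m.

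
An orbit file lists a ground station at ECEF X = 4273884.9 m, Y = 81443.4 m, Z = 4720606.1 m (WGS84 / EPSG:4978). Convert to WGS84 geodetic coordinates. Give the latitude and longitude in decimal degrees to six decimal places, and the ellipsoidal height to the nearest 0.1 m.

λ = atan2(Y, X) = 1.09169959°; p = √(X²+Y²) = 4274660.8 m.
Bowring's method on WGS84 (a = 6378137 m, b = 6356752.314 m) gives φ = 48.02950005°, h = 2065.347 m.

lat 48.029500°, lon 1.091700°, h 2065.3 m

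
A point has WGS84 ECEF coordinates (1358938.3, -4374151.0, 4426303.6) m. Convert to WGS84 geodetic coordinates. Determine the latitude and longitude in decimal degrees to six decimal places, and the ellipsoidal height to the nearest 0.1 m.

λ = atan2(Y, X) = -72.74129936°; p = √(X²+Y²) = 4580383.2 m.
Bowring's method on WGS84 (a = 6378137 m, b = 6356752.314 m) gives φ = 44.21219985°, h = 1837.678 m.

lat 44.212200°, lon -72.741299°, h 1837.7 m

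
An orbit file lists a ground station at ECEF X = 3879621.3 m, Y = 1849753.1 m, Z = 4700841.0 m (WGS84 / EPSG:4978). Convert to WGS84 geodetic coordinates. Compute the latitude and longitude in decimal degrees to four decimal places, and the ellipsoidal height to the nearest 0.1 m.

λ = atan2(Y, X) = 25.49120049°; p = √(X²+Y²) = 4298028.4 m.
Bowring's method on WGS84 (a = 6378137 m, b = 6356752.314 m) gives φ = 47.75449992°, h = 3070.625 m.

lat 47.7545°, lon 25.4912°, h 3070.6 m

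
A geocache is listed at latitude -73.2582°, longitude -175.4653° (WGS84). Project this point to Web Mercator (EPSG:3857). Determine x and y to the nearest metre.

x -19532708 m, y -12222519 m

Web Mercator is spherical with R = a = 6378137 m.
x = R·λ = 6378137 × -3.062447208 = -19532707.848 m.
y = R·ln tan(π/4 + φ/2) = 6378137 × -1.916314861 = -12222518.721 m.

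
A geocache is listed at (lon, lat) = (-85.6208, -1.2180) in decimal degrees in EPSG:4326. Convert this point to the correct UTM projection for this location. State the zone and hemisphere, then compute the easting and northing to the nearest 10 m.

Zone 16S: E 653450 m, N 9865330 m

Longitude -85.6208° lies in the 6° band [-90°, -84°), giving zone 16; latitude is south of the equator, so 16S.
Zone 16 central meridian λ₀ = 6×16 − 183 = -87°; Δλ = +1.3792°.
Transverse Mercator on WGS84 with k₀ = 0.9996 gives E = 653450.892 m, N = 9865334.936 m.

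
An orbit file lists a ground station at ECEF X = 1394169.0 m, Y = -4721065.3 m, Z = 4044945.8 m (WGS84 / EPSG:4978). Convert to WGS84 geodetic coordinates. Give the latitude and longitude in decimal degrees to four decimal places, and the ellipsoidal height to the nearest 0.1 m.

λ = atan2(Y, X) = -73.54770059°; p = √(X²+Y²) = 4922617.7 m.
Bowring's method on WGS84 (a = 6378137 m, b = 6356752.314 m) gives φ = 39.59900031°, h = 1830.736 m.

lat 39.5990°, lon -73.5477°, h 1830.7 m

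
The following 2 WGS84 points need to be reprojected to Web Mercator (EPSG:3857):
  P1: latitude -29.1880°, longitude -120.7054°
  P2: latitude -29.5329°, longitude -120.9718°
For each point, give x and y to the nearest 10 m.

Web Mercator: x = R·λ, y = R·ln tan(π/4+φ/2), R = 6378137 m.
P1 (-29.1880°, -120.7054°) → (-13436863.664, -3399596.052) m.
P2 (-29.5329°, -120.9718°) → (-13466519.176, -3443648.692) m.

P1: x -13436860 m, y -3399600 m; P2: x -13466520 m, y -3443650 m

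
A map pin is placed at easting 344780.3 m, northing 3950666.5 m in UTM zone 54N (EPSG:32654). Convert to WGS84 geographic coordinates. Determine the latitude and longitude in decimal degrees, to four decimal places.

lat 35.6877°, lon 139.2846°

Zone 54N: λ₀ = 141°, k₀ = 0.9996, false easting 500000 m.
Meridian distance M = (N − FN)/k₀ = 3952247.4 m.
Inverse transverse Mercator on WGS84 gives φ = 35.68770032°, λ = 139.28459953°.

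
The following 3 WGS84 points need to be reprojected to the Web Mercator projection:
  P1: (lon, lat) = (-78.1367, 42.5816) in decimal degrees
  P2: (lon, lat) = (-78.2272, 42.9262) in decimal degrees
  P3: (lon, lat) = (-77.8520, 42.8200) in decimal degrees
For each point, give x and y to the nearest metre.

Web Mercator: x = R·λ, y = R·ln tan(π/4+φ/2), R = 6378137 m.
P1 (42.5816°, -78.1367°) → (-8698137.656, 5248502.395) m.
P2 (42.9262°, -78.2272°) → (-8708212.070, 5300745.472) m.
P3 (42.8200°, -77.8520°) → (-8666444.997, 5284614.021) m.

P1: x -8698138 m, y 5248502 m; P2: x -8708212 m, y 5300745 m; P3: x -8666445 m, y 5284614 m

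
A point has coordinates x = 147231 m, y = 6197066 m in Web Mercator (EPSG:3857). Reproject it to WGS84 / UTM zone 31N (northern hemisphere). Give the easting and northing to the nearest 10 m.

Web Mercator inverse (R = 6378137 m) → φ = 48.53940272°, λ = 1.32259858°.
UTM 31N forward: E = 376185.477 m, N = 5377613.845 m.

E 376190 m, N 5377610 m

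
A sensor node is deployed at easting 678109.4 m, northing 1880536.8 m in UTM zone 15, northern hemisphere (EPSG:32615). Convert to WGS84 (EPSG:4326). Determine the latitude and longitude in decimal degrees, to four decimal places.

Zone 15N: λ₀ = -93°, k₀ = 0.9996, false easting 500000 m.
Meridian distance M = (N − FN)/k₀ = 1881289.3 m.
Inverse transverse Mercator on WGS84 gives φ = 17.00199965°, λ = -91.32690016°.

lat 17.0020°, lon -91.3269°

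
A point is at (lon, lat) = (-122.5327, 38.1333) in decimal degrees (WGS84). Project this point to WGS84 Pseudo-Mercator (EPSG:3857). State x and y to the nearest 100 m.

Web Mercator is spherical with R = a = 6378137 m.
x = R·λ = 6378137 × -2.138599056 = -13640277.770 m.
y = R·ln tan(π/4 + φ/2) = 6378137 × 0.720943088 = 4598273.784 m.

x -13640300 m, y 4598300 m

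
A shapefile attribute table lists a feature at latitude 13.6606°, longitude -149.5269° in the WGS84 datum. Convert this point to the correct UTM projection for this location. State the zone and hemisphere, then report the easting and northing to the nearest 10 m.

Longitude -149.5269° lies in the 6° band [-150°, -144°), giving zone 6; latitude is north of the equator, so 6N.
Zone 6 central meridian λ₀ = 6×6 − 183 = -147°; Δλ = -2.5269°.
Transverse Mercator on WGS84 with k₀ = 0.9996 gives E = 226643.110 m, N = 1511615.156 m.

Zone 6N: E 226640 m, N 1511620 m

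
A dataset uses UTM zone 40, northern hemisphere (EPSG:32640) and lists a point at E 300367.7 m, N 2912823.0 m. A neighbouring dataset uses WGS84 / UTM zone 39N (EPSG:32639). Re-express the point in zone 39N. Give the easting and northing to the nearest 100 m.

E 899400 m, N 2917500 m

UTM 40N → geographic: φ = 26.32140003°, λ = 55.00000022°.
UTM 39N (λ₀ = 51°) forward: E = 899413.334 m, N = 2917466.320 m.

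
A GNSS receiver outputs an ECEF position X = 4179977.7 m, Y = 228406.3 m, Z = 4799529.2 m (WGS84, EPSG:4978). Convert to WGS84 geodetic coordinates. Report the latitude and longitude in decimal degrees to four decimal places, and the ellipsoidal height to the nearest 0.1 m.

lat 49.0951°, lon 3.1277°, h 2697.2 m

λ = atan2(Y, X) = 3.12769977°; p = √(X²+Y²) = 4186213.4 m.
Bowring's method on WGS84 (a = 6378137 m, b = 6356752.314 m) gives φ = 49.09509965°, h = 2697.201 m.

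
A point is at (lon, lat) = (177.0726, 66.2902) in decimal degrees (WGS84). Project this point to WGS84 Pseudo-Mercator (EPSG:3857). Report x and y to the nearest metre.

Web Mercator is spherical with R = a = 6378137 m.
x = R·λ = 6378137 × 3.090499885 = 19711631.665 m.
y = R·ln tan(π/4 + φ/2) = 6378137 × 1.561071221 = 9956726.117 m.

x 19711632 m, y 9956726 m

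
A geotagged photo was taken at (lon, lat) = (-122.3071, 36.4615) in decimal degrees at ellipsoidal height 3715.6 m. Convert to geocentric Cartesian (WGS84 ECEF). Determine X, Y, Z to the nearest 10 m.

WGS84: a = 6378137 m, e² = 0.006694380; N(φ) = a/√(1−e²sin²φ) = 6385690.201 m.
X = (N+h)·cosφ·cosλ = -2746425.504 m; Y = (N+h)·cosφ·sinλ = -4343223.862 m; Z = (N(1−e²)+h)·sinφ = 3771707.520 m.

X -2746430 m, Y -4343220 m, Z 3771710 m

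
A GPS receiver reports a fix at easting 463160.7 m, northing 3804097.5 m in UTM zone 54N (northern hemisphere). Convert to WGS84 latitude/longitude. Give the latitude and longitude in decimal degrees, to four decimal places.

Zone 54N: λ₀ = 141°, k₀ = 0.9996, false easting 500000 m.
Meridian distance M = (N − FN)/k₀ = 3805619.7 m.
Inverse transverse Mercator on WGS84 gives φ = 34.37759961°, λ = 140.59930054°.

lat 34.3776°, lon 140.5993°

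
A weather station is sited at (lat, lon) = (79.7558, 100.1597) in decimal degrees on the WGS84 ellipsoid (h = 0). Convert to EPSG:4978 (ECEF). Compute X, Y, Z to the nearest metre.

X -200736 m, Y 1120164 m, Z 6254751 m

WGS84: a = 6378137 m, e² = 0.006694380; N(φ) = a/√(1−e²sin²φ) = 6398911.666 m.
X = (N+h)·cosφ·cosλ = -200735.944 m; Y = (N+h)·cosφ·sinλ = 1120163.555 m; Z = (N(1−e²)+h)·sinφ = 6254750.859 m.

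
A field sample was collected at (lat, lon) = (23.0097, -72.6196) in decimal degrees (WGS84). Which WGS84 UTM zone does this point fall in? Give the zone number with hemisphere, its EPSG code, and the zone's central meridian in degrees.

Zone 18N (EPSG:32618), central meridian -75°

UTM zone = ⌊(λ + 180)/6⌋ + 1; -72.6196° ∈ [-78°, -72°) → zone 18.
Hemisphere: N (φ ≥ 0).
Central meridian λ₀ = 6×18 − 183 = -75°.
EPSG code: 32618.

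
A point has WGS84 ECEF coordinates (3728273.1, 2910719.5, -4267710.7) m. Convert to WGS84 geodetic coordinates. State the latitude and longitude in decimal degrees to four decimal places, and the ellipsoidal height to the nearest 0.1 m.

λ = atan2(Y, X) = 37.97969970°; p = √(X²+Y²) = 4729937.5 m.
Bowring's method on WGS84 (a = 6378137 m, b = 6356752.314 m) gives φ = -42.25059989°, h = 2174.098 m.

lat -42.2506°, lon 37.9797°, h 2174.1 m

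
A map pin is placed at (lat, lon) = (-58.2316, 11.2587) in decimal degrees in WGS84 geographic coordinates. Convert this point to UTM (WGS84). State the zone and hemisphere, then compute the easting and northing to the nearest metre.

Zone 32S: E 632632 m, N 3543282 m

Longitude 11.2587° lies in the 6° band [6°, 12°), giving zone 32; latitude is south of the equator, so 32S.
Zone 32 central meridian λ₀ = 6×32 − 183 = 9°; Δλ = +2.2587°.
Transverse Mercator on WGS84 with k₀ = 0.9996 gives E = 632631.544 m, N = 3543281.555 m.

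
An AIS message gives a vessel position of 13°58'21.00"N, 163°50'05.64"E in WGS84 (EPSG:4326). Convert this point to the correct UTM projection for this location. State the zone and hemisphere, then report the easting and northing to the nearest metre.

Zone 58N: E 374157 m, N 1544994 m

Longitude 163.8349° lies in the 6° band [162°, 168°), giving zone 58; latitude is north of the equator, so 58N.
Zone 58 central meridian λ₀ = 6×58 − 183 = 165°; Δλ = -1.1651°.
Transverse Mercator on WGS84 with k₀ = 0.9996 gives E = 374157.283 m, N = 1544993.920 m.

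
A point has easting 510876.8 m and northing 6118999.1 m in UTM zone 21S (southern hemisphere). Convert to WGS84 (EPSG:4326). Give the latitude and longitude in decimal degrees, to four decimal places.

lat -35.0717°, lon -56.8807°

Zone 21S: λ₀ = -57°, k₀ = 0.9996, false easting 500000 m, false northing 10000000 m.
Meridian distance M = (N − FN)/k₀ = -3882553.9 m.
Inverse transverse Mercator on WGS84 gives φ = -35.07170022°, λ = -56.88070022°.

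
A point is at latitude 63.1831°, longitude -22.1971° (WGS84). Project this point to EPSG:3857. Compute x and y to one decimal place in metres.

x -2470969.9 m, y 9145288.9 m

Web Mercator is spherical with R = a = 6378137 m.
x = R·λ = 6378137 × -0.387412479 = -2470969.869 m.
y = R·ln tan(π/4 + φ/2) = 6378137 × 1.433849555 = 9145288.901 m.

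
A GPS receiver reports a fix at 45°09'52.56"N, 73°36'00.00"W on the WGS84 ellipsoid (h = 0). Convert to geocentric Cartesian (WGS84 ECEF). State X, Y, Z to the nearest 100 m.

X 1271800 m, Y -4321400 m, Z 4500300 m

WGS84: a = 6378137 m, e² = 0.006694380; N(φ) = a/√(1−e²sin²φ) = 6388899.931 m.
X = (N+h)·cosφ·cosλ = 1271845.922 m; Y = (N+h)·cosφ·sinλ = -4321361.730 m; Z = (N(1−e²)+h)·sinφ = 4500264.601 m.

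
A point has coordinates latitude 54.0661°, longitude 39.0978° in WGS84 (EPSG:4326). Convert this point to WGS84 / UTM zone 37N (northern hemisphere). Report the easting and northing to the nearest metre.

Zone 37 central meridian λ₀ = 6×37 − 183 = 39°; Δλ = +0.0978°.
Transverse Mercator on WGS84 with k₀ = 0.9996 gives E = 506400.584 m, N = 5990880.444 m.

E 506401 m, N 5990880 m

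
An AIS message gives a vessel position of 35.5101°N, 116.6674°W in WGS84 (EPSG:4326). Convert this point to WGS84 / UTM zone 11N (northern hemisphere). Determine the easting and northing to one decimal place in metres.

E 530160.8 m, N 3929664.5 m

Zone 11 central meridian λ₀ = 6×11 − 183 = -117°; Δλ = +0.3326°.
Transverse Mercator on WGS84 with k₀ = 0.9996 gives E = 530160.804 m, N = 3929664.4501 m.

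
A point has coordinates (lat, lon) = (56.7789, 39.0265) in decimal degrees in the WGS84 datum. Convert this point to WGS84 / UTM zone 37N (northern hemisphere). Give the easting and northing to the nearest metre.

E 501619 m, N 6292775 m

Zone 37 central meridian λ₀ = 6×37 − 183 = 39°; Δλ = +0.0265°.
Transverse Mercator on WGS84 with k₀ = 0.9996 gives E = 501619.353 m, N = 6292774.852 m.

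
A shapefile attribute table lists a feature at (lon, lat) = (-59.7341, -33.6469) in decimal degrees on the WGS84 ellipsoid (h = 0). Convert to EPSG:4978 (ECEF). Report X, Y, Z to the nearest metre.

WGS84: a = 6378137 m, e² = 0.006694380; N(φ) = a/√(1−e²sin²φ) = 6384701.150 m.
X = (N+h)·cosφ·cosλ = 2678862.566 m; Y = (N+h)·cosφ·sinλ = -4590593.670 m; Z = (N(1−e²)+h)·sinφ = -3513909.555 m.

X 2678863 m, Y -4590594 m, Z -3513910 m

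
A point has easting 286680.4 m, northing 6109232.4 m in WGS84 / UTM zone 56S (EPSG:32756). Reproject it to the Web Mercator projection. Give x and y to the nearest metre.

x 16771239 m, y -4182542 m

Unproject from UTM 56S (λ₀ = 153°) → φ = -35.13720008°, λ = 150.65859989°.
Web Mercator (R = 6378137 m): x = 16771238.623 m, y = -4182541.754 m.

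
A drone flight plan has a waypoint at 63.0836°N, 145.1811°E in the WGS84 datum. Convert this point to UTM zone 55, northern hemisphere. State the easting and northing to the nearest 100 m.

Zone 55 central meridian λ₀ = 6×55 − 183 = 147°; Δλ = -1.8189°.
Transverse Mercator on WGS84 with k₀ = 0.9996 gives E = 408140.737 m, N = 6996204.009 m.

E 408100 m, N 6996200 m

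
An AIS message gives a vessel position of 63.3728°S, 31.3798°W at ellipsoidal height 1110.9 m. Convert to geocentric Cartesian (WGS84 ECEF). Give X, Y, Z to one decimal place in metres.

WGS84: a = 6378137 m, e² = 0.006694380; N(φ) = a/√(1−e²sin²φ) = 6395266.286 m.
X = (N+h)·cosφ·cosλ = 2447443.889 m; Y = (N+h)·cosφ·sinλ = -1492742.028 m; Z = (N(1−e²)+h)·sinφ = -5679715.742 m.

X 2447443.9 m, Y -1492742.0 m, Z -5679715.7 m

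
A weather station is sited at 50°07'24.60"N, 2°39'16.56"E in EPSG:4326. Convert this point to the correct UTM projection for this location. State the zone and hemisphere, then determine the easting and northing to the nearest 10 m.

Zone 31N: E 475310 m, N 5552420 m

Longitude 2.6546° lies in the 6° band [0°, 6°), giving zone 31; latitude is north of the equator, so 31N.
Zone 31 central meridian λ₀ = 6×31 − 183 = 3°; Δλ = -0.3454°.
Transverse Mercator on WGS84 with k₀ = 0.9996 gives E = 475309.688 m, N = 5552419.258 m.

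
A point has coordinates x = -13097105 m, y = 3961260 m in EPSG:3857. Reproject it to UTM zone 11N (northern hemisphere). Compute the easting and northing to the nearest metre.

E 439315 m, N 3706412 m

Web Mercator inverse (R = 6378137 m) → φ = 33.49550370°, λ = -117.65329599°.
UTM 11N forward: E = 439314.702 m, N = 3706411.657 m.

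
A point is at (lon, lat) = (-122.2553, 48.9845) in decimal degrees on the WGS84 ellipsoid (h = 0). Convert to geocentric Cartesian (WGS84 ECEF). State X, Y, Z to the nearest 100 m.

WGS84: a = 6378137 m, e² = 0.006694380; N(φ) = a/√(1−e²sin²φ) = 6390326.143 m.
X = (N+h)·cosφ·cosλ = -2238166.328 m; Y = (N+h)·cosφ·sinλ = -3546551.950 m; Z = (N(1−e²)+h)·sinφ = 4789427.691 m.

X -2238200 m, Y -3546600 m, Z 4789400 m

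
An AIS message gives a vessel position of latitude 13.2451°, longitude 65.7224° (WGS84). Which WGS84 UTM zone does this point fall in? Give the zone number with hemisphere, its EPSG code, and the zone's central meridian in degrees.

Zone 41N (EPSG:32641), central meridian 63°

UTM zone = ⌊(λ + 180)/6⌋ + 1; 65.7224° ∈ [60°, 66°) → zone 41.
Hemisphere: N (φ ≥ 0).
Central meridian λ₀ = 6×41 − 183 = 63°.
EPSG code: 32641.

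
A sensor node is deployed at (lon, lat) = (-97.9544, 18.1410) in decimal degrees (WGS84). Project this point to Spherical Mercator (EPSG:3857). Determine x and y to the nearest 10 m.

x -10904230 m, y 2054060 m

Web Mercator is spherical with R = a = 6378137 m.
x = R·λ = 6378137 × -1.709626797 = -10904233.929 m.
y = R·ln tan(π/4 + φ/2) = 6378137 × 0.322046856 = 2054058.965 m.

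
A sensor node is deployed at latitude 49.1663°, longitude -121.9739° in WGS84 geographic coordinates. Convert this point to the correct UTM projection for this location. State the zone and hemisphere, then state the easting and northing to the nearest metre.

Zone 10N: E 574801 m, N 5446450 m

Longitude -121.9739° lies in the 6° band [-126°, -120°), giving zone 10; latitude is north of the equator, so 10N.
Zone 10 central meridian λ₀ = 6×10 − 183 = -123°; Δλ = +1.0261°.
Transverse Mercator on WGS84 with k₀ = 0.9996 gives E = 574800.785 m, N = 5446449.631 m.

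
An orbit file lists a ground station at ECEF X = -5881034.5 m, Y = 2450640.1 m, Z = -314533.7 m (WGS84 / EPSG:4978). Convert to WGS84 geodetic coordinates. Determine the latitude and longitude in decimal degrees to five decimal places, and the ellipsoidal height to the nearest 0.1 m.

λ = atan2(Y, X) = 157.37839962°; p = √(X²+Y²) = 6371201.1 m.
Bowring's method on WGS84 (a = 6378137 m, b = 6356752.314 m) gives φ = -2.84529956°, h = 875.603 m.

lat -2.84530°, lon 157.37840°, h 875.6 m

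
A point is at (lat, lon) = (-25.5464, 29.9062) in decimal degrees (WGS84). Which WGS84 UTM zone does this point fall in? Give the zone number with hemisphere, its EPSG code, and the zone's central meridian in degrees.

Zone 35S (EPSG:32735), central meridian 27°

UTM zone = ⌊(λ + 180)/6⌋ + 1; 29.9062° ∈ [24°, 30°) → zone 35.
Hemisphere: S (φ < 0).
Central meridian λ₀ = 6×35 − 183 = 27°.
EPSG code: 32735.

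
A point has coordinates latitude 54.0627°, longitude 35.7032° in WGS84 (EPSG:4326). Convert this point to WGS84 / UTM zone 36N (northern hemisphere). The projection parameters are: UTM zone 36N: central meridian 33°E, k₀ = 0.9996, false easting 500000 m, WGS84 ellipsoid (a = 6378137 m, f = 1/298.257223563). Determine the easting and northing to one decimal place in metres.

Zone 36 central meridian λ₀ = 6×36 − 183 = 33°; Δλ = +2.7032°.
Transverse Mercator on WGS84 with k₀ = 0.9996 gives E = 676906.759 m, N = 5993877.671 m.

E 676906.8 m, N 5993877.7 m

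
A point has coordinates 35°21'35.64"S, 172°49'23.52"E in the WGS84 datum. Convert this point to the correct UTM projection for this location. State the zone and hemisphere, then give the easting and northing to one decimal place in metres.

Longitude 172.8232° lies in the 6° band [168°, 174°), giving zone 59; latitude is south of the equator, so 59S.
Zone 59 central meridian λ₀ = 6×59 − 183 = 171°; Δλ = +1.8232°.
Transverse Mercator on WGS84 with k₀ = 0.9996 gives E = 665647.590 m, N = 6085518.699 m.

Zone 59S: E 665647.6 m, N 6085518.7 m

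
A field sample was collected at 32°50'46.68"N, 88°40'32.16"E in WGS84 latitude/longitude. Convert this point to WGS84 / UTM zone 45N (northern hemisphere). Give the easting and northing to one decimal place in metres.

Zone 45 central meridian λ₀ = 6×45 − 183 = 87°; Δλ = +1.6756°.
Transverse Mercator on WGS84 with k₀ = 0.9996 gives E = 656807.678 m, N = 3635491.813 m.

E 656807.7 m, N 3635491.8 m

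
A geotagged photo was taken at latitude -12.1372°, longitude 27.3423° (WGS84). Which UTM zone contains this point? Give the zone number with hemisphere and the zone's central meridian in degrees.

Zone 35S, central meridian 27°

UTM zone = ⌊(λ + 180)/6⌋ + 1; 27.3423° ∈ [24°, 30°) → zone 35.
Hemisphere: S (φ < 0).
Central meridian λ₀ = 6×35 − 183 = 27°.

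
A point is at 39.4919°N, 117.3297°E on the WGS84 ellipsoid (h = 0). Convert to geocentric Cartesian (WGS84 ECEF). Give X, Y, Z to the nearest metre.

X -2262852 m, Y 4378625 m, Z 4034610 m

WGS84: a = 6378137 m, e² = 0.006694380; N(φ) = a/√(1−e²sin²φ) = 6386789.255 m.
X = (N+h)·cosφ·cosλ = -2262851.794 m; Y = (N+h)·cosφ·sinλ = 4378624.562 m; Z = (N(1−e²)+h)·sinφ = 4034609.555 m.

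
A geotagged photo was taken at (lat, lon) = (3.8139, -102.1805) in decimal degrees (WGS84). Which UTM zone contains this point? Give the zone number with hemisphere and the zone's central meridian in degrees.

Zone 13N, central meridian -105°

UTM zone = ⌊(λ + 180)/6⌋ + 1; -102.1805° ∈ [-108°, -102°) → zone 13.
Hemisphere: N (φ ≥ 0).
Central meridian λ₀ = 6×13 − 183 = -105°.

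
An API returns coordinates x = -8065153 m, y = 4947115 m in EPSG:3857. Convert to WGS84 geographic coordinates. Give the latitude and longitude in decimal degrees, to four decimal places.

lat 40.5563°, lon -72.4505°

R = 6378137 m. λ = x/R = -72.45050209°.
φ = 2·arctan(exp(y/R)) − 90° = 2·arctan(2.17197) − 90° = 40.55630228°.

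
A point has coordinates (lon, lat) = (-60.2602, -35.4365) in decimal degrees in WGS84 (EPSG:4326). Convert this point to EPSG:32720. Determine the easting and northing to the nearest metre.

Zone 20 central meridian λ₀ = 6×20 − 183 = -63°; Δλ = +2.7398°.
Transverse Mercator on WGS84 with k₀ = 0.9996 gives E = 748707.676 m, N = 6075099.719 m.

E 748708 m, N 6075100 m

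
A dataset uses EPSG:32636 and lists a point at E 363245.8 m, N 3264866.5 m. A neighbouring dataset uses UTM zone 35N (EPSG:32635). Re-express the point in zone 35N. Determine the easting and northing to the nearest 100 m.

E 945000 m, N 3272800 m

UTM 36N → geographic: φ = 29.50589994°, λ = 31.58910051°.
UTM 35N (λ₀ = 27°) forward: E = 945030.878 m, N = 3272826.805 m.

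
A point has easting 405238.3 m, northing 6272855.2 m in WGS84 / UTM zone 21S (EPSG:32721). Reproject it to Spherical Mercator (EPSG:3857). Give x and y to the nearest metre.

x -6459013 m, y -3985914 m

Unproject from UTM 21S (λ₀ = -57°) → φ = -33.68000017°, λ = -58.02230031°.
Web Mercator (R = 6378137 m): x = -6459012.925 m, y = -3985914.376 m.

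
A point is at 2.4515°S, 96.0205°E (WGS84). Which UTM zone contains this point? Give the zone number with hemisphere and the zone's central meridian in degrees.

UTM zone = ⌊(λ + 180)/6⌋ + 1; 96.0205° ∈ [96°, 102°) → zone 47.
Hemisphere: S (φ < 0).
Central meridian λ₀ = 6×47 − 183 = 99°.

Zone 47S, central meridian 99°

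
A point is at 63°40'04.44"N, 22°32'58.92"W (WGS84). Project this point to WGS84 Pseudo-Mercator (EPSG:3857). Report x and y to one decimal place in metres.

x -2510221.1 m, y 9265927.8 m

Web Mercator is spherical with R = a = 6378137 m.
x = R·λ = 6378137 × -0.393566510 = -2510221.122 m.
y = R·ln tan(π/4 + φ/2) = 6378137 × 1.452763992 = 9265927.772 m.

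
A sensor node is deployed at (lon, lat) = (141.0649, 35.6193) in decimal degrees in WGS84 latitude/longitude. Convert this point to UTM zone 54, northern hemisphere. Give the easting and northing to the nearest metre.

E 505877 m, N 3941727 m

Zone 54 central meridian λ₀ = 6×54 − 183 = 141°; Δλ = +0.0649°.
Transverse Mercator on WGS84 with k₀ = 0.9996 gives E = 505877.267 m, N = 3941726.538 m.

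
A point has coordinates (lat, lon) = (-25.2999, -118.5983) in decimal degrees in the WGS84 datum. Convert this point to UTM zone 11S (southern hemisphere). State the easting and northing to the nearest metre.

E 339096 m, N 7200885 m

Zone 11 central meridian λ₀ = 6×11 − 183 = -117°; Δλ = -1.5983°.
Transverse Mercator on WGS84 with k₀ = 0.9996 gives E = 339096.364 m, N = 7200884.820 m.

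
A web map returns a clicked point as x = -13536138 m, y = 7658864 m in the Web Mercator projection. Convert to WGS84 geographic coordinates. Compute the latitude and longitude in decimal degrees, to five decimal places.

lat 56.50130°, lon -121.59720°

R = 6378137 m. λ = x/R = -121.59719653°.
φ = 2·arctan(exp(y/R)) − 90° = 2·arctan(3.32277) − 90° = 56.50129756°.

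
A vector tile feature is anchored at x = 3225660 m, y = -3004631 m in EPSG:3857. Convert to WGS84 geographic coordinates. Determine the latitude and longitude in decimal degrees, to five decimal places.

R = 6378137 m. λ = x/R = 28.97659679°.
φ = 2·arctan(exp(y/R)) − 90° = 2·arctan(0.62433) − 90° = -26.04480263°.

lat -26.04480°, lon 28.97660°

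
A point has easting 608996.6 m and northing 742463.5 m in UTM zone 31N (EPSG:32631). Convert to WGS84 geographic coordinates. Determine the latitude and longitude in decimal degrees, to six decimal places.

lat 6.716000°, lon 3.986200°

Zone 31N: λ₀ = 3°, k₀ = 0.9996, false easting 500000 m.
Meridian distance M = (N − FN)/k₀ = 742760.6 m.
Inverse transverse Mercator on WGS84 gives φ = 6.71599956°, λ = 3.98620000°.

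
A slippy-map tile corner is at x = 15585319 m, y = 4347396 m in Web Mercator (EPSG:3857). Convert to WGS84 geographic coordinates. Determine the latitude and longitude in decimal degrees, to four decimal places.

lat 36.3392°, lon 140.0053°

R = 6378137 m. λ = x/R = 140.00530266°.
φ = 2·arctan(exp(y/R)) − 90° = 2·arctan(1.97706) − 90° = 36.33920211°.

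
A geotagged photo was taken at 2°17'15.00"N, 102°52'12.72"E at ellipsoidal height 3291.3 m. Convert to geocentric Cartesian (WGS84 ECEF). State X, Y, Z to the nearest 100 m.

WGS84: a = 6378137 m, e² = 0.006694380; N(φ) = a/√(1−e²sin²φ) = 6378171.011 m.
X = (N+h)·cosφ·cosλ = -1420294.030 m; Y = (N+h)·cosφ·sinλ = 6216184.499 m; Z = (N(1−e²)+h)·sinφ = 253004.182 m.

X -1420300 m, Y 6216200 m, Z 253000 m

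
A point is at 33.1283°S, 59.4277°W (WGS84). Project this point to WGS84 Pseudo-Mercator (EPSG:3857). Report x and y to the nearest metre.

x -6615461 m, y -3912346 m

Web Mercator is spherical with R = a = 6378137 m.
x = R·λ = 6378137 × -1.037209032 = -6615461.303 m.
y = R·ln tan(π/4 + φ/2) = 6378137 × -0.613399501 = -3912346.051 m.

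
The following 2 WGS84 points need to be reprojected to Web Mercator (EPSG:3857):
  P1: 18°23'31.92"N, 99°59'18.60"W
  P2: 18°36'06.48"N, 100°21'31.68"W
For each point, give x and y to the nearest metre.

Web Mercator: x = R·λ, y = R·ln tan(π/4+φ/2), R = 6378137 m.
P1 (18.3922°, -99.9885°) → (-11130668.905, 2083506.350) m.
P2 (18.6018°, -100.3588°) → (-11171890.513, 2108109.947) m.

P1: x -11130669 m, y 2083506 m; P2: x -11171891 m, y 2108110 m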